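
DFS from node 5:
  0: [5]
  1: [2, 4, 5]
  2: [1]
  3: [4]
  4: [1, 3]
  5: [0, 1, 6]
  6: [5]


Visit 5, push [6, 1, 0]
Visit 0, push []
Visit 1, push [4, 2]
Visit 2, push []
Visit 4, push [3]
Visit 3, push []
Visit 6, push []

DFS order: [5, 0, 1, 2, 4, 3, 6]


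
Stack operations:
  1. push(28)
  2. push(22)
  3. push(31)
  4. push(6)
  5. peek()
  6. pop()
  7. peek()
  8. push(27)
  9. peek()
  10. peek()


push(28) -> [28]
push(22) -> [28, 22]
push(31) -> [28, 22, 31]
push(6) -> [28, 22, 31, 6]
peek()->6
pop()->6, [28, 22, 31]
peek()->31
push(27) -> [28, 22, 31, 27]
peek()->27
peek()->27

Final stack: [28, 22, 31, 27]


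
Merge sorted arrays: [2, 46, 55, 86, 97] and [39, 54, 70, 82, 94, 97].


Take 2 from A
Take 39 from B
Take 46 from A
Take 54 from B
Take 55 from A
Take 70 from B
Take 82 from B
Take 86 from A
Take 94 from B
Take 97 from A

Merged: [2, 39, 46, 54, 55, 70, 82, 86, 94, 97, 97]


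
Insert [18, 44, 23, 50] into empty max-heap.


Insert 18: [18]
Insert 44: [44, 18]
Insert 23: [44, 18, 23]
Insert 50: [50, 44, 23, 18]

Final heap: [50, 44, 23, 18]


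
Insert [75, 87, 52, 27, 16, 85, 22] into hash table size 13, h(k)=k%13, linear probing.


Insert 75: h=10 -> slot 10
Insert 87: h=9 -> slot 9
Insert 52: h=0 -> slot 0
Insert 27: h=1 -> slot 1
Insert 16: h=3 -> slot 3
Insert 85: h=7 -> slot 7
Insert 22: h=9, 2 probes -> slot 11

Table: [52, 27, None, 16, None, None, None, 85, None, 87, 75, 22, None]


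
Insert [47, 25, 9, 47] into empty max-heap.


Insert 47: [47]
Insert 25: [47, 25]
Insert 9: [47, 25, 9]
Insert 47: [47, 47, 9, 25]

Final heap: [47, 47, 9, 25]


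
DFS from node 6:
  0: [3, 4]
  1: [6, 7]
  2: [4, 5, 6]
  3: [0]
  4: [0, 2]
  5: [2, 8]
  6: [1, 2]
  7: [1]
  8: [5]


Visit 6, push [2, 1]
Visit 1, push [7]
Visit 7, push []
Visit 2, push [5, 4]
Visit 4, push [0]
Visit 0, push [3]
Visit 3, push []
Visit 5, push [8]
Visit 8, push []

DFS order: [6, 1, 7, 2, 4, 0, 3, 5, 8]


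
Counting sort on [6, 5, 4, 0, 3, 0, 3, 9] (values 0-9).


Input: [6, 5, 4, 0, 3, 0, 3, 9]
Counts: [2, 0, 0, 2, 1, 1, 1, 0, 0, 1]

Sorted: [0, 0, 3, 3, 4, 5, 6, 9]


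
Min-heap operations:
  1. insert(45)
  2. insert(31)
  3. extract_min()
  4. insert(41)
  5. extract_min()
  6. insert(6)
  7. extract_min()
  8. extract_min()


insert(45) -> [45]
insert(31) -> [31, 45]
extract_min()->31, [45]
insert(41) -> [41, 45]
extract_min()->41, [45]
insert(6) -> [6, 45]
extract_min()->6, [45]
extract_min()->45, []

Final heap: []


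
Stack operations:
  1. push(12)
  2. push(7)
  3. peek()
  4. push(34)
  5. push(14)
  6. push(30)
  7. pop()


push(12) -> [12]
push(7) -> [12, 7]
peek()->7
push(34) -> [12, 7, 34]
push(14) -> [12, 7, 34, 14]
push(30) -> [12, 7, 34, 14, 30]
pop()->30, [12, 7, 34, 14]

Final stack: [12, 7, 34, 14]


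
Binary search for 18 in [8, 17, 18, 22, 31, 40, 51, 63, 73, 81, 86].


Step 1: lo=0, hi=10, mid=5, val=40
Step 2: lo=0, hi=4, mid=2, val=18

Found at index 2


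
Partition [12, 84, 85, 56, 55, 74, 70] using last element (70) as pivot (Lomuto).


Pivot: 70
  12 <= 70: advance i (no swap)
  56 <= 70: swap -> [12, 56, 85, 84, 55, 74, 70]
  55 <= 70: swap -> [12, 56, 55, 84, 85, 74, 70]
Place pivot at 3: [12, 56, 55, 70, 85, 74, 84]

Partitioned: [12, 56, 55, 70, 85, 74, 84]


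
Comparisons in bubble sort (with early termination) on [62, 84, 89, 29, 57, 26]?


Algorithm: bubble sort (with early termination)
Input: [62, 84, 89, 29, 57, 26]
Sorted: [26, 29, 57, 62, 84, 89]

15


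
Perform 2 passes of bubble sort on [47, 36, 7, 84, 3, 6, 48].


Initial: [47, 36, 7, 84, 3, 6, 48]
Pass 1: [36, 7, 47, 3, 6, 48, 84] (5 swaps)
Pass 2: [7, 36, 3, 6, 47, 48, 84] (3 swaps)

After 2 passes: [7, 36, 3, 6, 47, 48, 84]


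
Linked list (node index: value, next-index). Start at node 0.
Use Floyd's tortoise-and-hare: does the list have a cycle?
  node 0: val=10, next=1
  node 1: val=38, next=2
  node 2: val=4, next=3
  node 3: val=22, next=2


Floyd's tortoise (slow, +1) and hare (fast, +2):
  init: slow=0, fast=0
  step 1: slow=1, fast=2
  step 2: slow=2, fast=2
  slow == fast at node 2: cycle detected

Cycle: yes


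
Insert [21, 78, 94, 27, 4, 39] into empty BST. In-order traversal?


Insert 21: root
Insert 78: R from 21
Insert 94: R from 21 -> R from 78
Insert 27: R from 21 -> L from 78
Insert 4: L from 21
Insert 39: R from 21 -> L from 78 -> R from 27

In-order: [4, 21, 27, 39, 78, 94]


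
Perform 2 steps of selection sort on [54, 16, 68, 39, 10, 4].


Initial: [54, 16, 68, 39, 10, 4]
Step 1: min=4 at 5
  Swap: [4, 16, 68, 39, 10, 54]
Step 2: min=10 at 4
  Swap: [4, 10, 68, 39, 16, 54]

After 2 steps: [4, 10, 68, 39, 16, 54]


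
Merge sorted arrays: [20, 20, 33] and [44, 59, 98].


Take 20 from A
Take 20 from A
Take 33 from A

Merged: [20, 20, 33, 44, 59, 98]


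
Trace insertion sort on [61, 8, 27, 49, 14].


Initial: [61, 8, 27, 49, 14]
Insert 8: [8, 61, 27, 49, 14]
Insert 27: [8, 27, 61, 49, 14]
Insert 49: [8, 27, 49, 61, 14]
Insert 14: [8, 14, 27, 49, 61]

Sorted: [8, 14, 27, 49, 61]


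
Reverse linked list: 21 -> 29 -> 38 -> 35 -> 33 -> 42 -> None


Step 1: curr=21, set curr.next=prev(None) | reversed so far: 21
Step 2: curr=29, set curr.next=prev(21) | reversed so far: 29 -> 21
Step 3: curr=38, set curr.next=prev(29) | reversed so far: 38 -> 29 -> 21
Step 4: curr=35, set curr.next=prev(38) | reversed so far: 35 -> 38 -> 29 -> 21
Step 5: curr=33, set curr.next=prev(35) | reversed so far: 33 -> 35 -> 38 -> 29 -> 21
Step 6: curr=42, set curr.next=prev(33) | reversed so far: 42 -> 33 -> 35 -> 38 -> 29 -> 21

42 -> 33 -> 35 -> 38 -> 29 -> 21 -> None


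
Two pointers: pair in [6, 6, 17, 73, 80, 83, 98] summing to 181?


lo=0(6)+hi=6(98)=104
lo=1(6)+hi=6(98)=104
lo=2(17)+hi=6(98)=115
lo=3(73)+hi=6(98)=171
lo=4(80)+hi=6(98)=178
lo=5(83)+hi=6(98)=181

Yes: 83+98=181


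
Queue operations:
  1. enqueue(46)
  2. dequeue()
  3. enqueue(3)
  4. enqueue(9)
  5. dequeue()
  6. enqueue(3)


enqueue(46) -> [46]
dequeue()->46, []
enqueue(3) -> [3]
enqueue(9) -> [3, 9]
dequeue()->3, [9]
enqueue(3) -> [9, 3]

Final queue: [9, 3]


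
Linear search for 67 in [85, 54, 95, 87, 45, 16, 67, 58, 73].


i=0: 85!=67
i=1: 54!=67
i=2: 95!=67
i=3: 87!=67
i=4: 45!=67
i=5: 16!=67
i=6: 67==67 found!

Found at 6, 7 comps


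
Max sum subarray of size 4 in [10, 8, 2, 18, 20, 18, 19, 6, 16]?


[0:4]: 38
[1:5]: 48
[2:6]: 58
[3:7]: 75
[4:8]: 63
[5:9]: 59

Max: 75 at [3:7]


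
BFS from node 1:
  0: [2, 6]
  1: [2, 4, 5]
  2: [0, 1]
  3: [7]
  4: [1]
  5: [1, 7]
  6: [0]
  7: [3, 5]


Visit 1, enqueue [2, 4, 5]
Visit 2, enqueue [0]
Visit 4, enqueue []
Visit 5, enqueue [7]
Visit 0, enqueue [6]
Visit 7, enqueue [3]
Visit 6, enqueue []
Visit 3, enqueue []

BFS order: [1, 2, 4, 5, 0, 7, 6, 3]


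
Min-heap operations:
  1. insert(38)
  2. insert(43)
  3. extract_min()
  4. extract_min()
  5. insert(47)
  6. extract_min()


insert(38) -> [38]
insert(43) -> [38, 43]
extract_min()->38, [43]
extract_min()->43, []
insert(47) -> [47]
extract_min()->47, []

Final heap: []


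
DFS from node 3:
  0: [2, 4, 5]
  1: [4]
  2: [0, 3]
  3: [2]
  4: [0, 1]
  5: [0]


Visit 3, push [2]
Visit 2, push [0]
Visit 0, push [5, 4]
Visit 4, push [1]
Visit 1, push []
Visit 5, push []

DFS order: [3, 2, 0, 4, 1, 5]


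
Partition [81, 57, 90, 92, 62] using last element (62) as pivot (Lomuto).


Pivot: 62
  57 <= 62: swap -> [57, 81, 90, 92, 62]
Place pivot at 1: [57, 62, 90, 92, 81]

Partitioned: [57, 62, 90, 92, 81]


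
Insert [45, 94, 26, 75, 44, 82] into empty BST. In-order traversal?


Insert 45: root
Insert 94: R from 45
Insert 26: L from 45
Insert 75: R from 45 -> L from 94
Insert 44: L from 45 -> R from 26
Insert 82: R from 45 -> L from 94 -> R from 75

In-order: [26, 44, 45, 75, 82, 94]


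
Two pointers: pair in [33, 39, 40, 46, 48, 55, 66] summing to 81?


lo=0(33)+hi=6(66)=99
lo=0(33)+hi=5(55)=88
lo=0(33)+hi=4(48)=81

Yes: 33+48=81


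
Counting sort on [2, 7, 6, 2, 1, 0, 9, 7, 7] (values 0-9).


Input: [2, 7, 6, 2, 1, 0, 9, 7, 7]
Counts: [1, 1, 2, 0, 0, 0, 1, 3, 0, 1]

Sorted: [0, 1, 2, 2, 6, 7, 7, 7, 9]


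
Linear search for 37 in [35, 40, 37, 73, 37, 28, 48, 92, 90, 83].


i=0: 35!=37
i=1: 40!=37
i=2: 37==37 found!

Found at 2, 3 comps


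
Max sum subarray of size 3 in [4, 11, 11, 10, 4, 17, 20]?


[0:3]: 26
[1:4]: 32
[2:5]: 25
[3:6]: 31
[4:7]: 41

Max: 41 at [4:7]


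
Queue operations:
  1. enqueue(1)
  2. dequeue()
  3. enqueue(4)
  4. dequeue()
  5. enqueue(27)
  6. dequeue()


enqueue(1) -> [1]
dequeue()->1, []
enqueue(4) -> [4]
dequeue()->4, []
enqueue(27) -> [27]
dequeue()->27, []

Final queue: []


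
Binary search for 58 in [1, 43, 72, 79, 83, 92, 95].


Step 1: lo=0, hi=6, mid=3, val=79
Step 2: lo=0, hi=2, mid=1, val=43
Step 3: lo=2, hi=2, mid=2, val=72

Not found


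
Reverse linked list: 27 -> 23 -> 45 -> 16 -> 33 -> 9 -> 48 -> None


Step 1: curr=27, set curr.next=prev(None) | reversed so far: 27
Step 2: curr=23, set curr.next=prev(27) | reversed so far: 23 -> 27
Step 3: curr=45, set curr.next=prev(23) | reversed so far: 45 -> 23 -> 27
Step 4: curr=16, set curr.next=prev(45) | reversed so far: 16 -> 45 -> 23 -> 27
Step 5: curr=33, set curr.next=prev(16) | reversed so far: 33 -> 16 -> 45 -> 23 -> 27
Step 6: curr=9, set curr.next=prev(33) | reversed so far: 9 -> 33 -> 16 -> 45 -> 23 -> 27
Step 7: curr=48, set curr.next=prev(9) | reversed so far: 48 -> 9 -> 33 -> 16 -> 45 -> 23 -> 27

48 -> 9 -> 33 -> 16 -> 45 -> 23 -> 27 -> None


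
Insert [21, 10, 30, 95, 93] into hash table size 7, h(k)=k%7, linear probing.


Insert 21: h=0 -> slot 0
Insert 10: h=3 -> slot 3
Insert 30: h=2 -> slot 2
Insert 95: h=4 -> slot 4
Insert 93: h=2, 3 probes -> slot 5

Table: [21, None, 30, 10, 95, 93, None]


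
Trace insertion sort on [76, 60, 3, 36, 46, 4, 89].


Initial: [76, 60, 3, 36, 46, 4, 89]
Insert 60: [60, 76, 3, 36, 46, 4, 89]
Insert 3: [3, 60, 76, 36, 46, 4, 89]
Insert 36: [3, 36, 60, 76, 46, 4, 89]
Insert 46: [3, 36, 46, 60, 76, 4, 89]
Insert 4: [3, 4, 36, 46, 60, 76, 89]
Insert 89: [3, 4, 36, 46, 60, 76, 89]

Sorted: [3, 4, 36, 46, 60, 76, 89]


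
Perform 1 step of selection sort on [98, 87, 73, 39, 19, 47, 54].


Initial: [98, 87, 73, 39, 19, 47, 54]
Step 1: min=19 at 4
  Swap: [19, 87, 73, 39, 98, 47, 54]

After 1 step: [19, 87, 73, 39, 98, 47, 54]


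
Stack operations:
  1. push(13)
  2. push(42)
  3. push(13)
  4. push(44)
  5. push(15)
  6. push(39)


push(13) -> [13]
push(42) -> [13, 42]
push(13) -> [13, 42, 13]
push(44) -> [13, 42, 13, 44]
push(15) -> [13, 42, 13, 44, 15]
push(39) -> [13, 42, 13, 44, 15, 39]

Final stack: [13, 42, 13, 44, 15, 39]


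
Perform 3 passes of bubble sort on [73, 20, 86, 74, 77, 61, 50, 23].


Initial: [73, 20, 86, 74, 77, 61, 50, 23]
Pass 1: [20, 73, 74, 77, 61, 50, 23, 86] (6 swaps)
Pass 2: [20, 73, 74, 61, 50, 23, 77, 86] (3 swaps)
Pass 3: [20, 73, 61, 50, 23, 74, 77, 86] (3 swaps)

After 3 passes: [20, 73, 61, 50, 23, 74, 77, 86]


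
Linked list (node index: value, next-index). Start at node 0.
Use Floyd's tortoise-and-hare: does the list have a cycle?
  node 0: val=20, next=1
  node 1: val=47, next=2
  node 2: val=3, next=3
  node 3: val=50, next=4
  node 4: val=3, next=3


Floyd's tortoise (slow, +1) and hare (fast, +2):
  init: slow=0, fast=0
  step 1: slow=1, fast=2
  step 2: slow=2, fast=4
  step 3: slow=3, fast=4
  step 4: slow=4, fast=4
  slow == fast at node 4: cycle detected

Cycle: yes


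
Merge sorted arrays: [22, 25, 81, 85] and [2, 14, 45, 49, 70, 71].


Take 2 from B
Take 14 from B
Take 22 from A
Take 25 from A
Take 45 from B
Take 49 from B
Take 70 from B
Take 71 from B

Merged: [2, 14, 22, 25, 45, 49, 70, 71, 81, 85]


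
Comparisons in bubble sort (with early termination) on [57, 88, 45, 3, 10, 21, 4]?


Algorithm: bubble sort (with early termination)
Input: [57, 88, 45, 3, 10, 21, 4]
Sorted: [3, 4, 10, 21, 45, 57, 88]

21


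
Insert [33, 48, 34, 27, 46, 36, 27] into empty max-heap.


Insert 33: [33]
Insert 48: [48, 33]
Insert 34: [48, 33, 34]
Insert 27: [48, 33, 34, 27]
Insert 46: [48, 46, 34, 27, 33]
Insert 36: [48, 46, 36, 27, 33, 34]
Insert 27: [48, 46, 36, 27, 33, 34, 27]

Final heap: [48, 46, 36, 27, 33, 34, 27]


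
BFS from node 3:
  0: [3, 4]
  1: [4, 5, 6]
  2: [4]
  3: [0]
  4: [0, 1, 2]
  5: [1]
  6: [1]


Visit 3, enqueue [0]
Visit 0, enqueue [4]
Visit 4, enqueue [1, 2]
Visit 1, enqueue [5, 6]
Visit 2, enqueue []
Visit 5, enqueue []
Visit 6, enqueue []

BFS order: [3, 0, 4, 1, 2, 5, 6]


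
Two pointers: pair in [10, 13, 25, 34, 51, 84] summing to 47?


lo=0(10)+hi=5(84)=94
lo=0(10)+hi=4(51)=61
lo=0(10)+hi=3(34)=44
lo=1(13)+hi=3(34)=47

Yes: 13+34=47


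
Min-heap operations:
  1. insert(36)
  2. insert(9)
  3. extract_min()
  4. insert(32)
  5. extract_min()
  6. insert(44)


insert(36) -> [36]
insert(9) -> [9, 36]
extract_min()->9, [36]
insert(32) -> [32, 36]
extract_min()->32, [36]
insert(44) -> [36, 44]

Final heap: [36, 44]


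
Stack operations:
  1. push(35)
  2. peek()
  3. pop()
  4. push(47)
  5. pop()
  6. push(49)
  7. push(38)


push(35) -> [35]
peek()->35
pop()->35, []
push(47) -> [47]
pop()->47, []
push(49) -> [49]
push(38) -> [49, 38]

Final stack: [49, 38]


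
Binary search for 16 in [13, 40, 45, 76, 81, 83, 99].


Step 1: lo=0, hi=6, mid=3, val=76
Step 2: lo=0, hi=2, mid=1, val=40
Step 3: lo=0, hi=0, mid=0, val=13

Not found


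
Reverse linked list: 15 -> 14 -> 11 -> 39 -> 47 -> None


Step 1: curr=15, set curr.next=prev(None) | reversed so far: 15
Step 2: curr=14, set curr.next=prev(15) | reversed so far: 14 -> 15
Step 3: curr=11, set curr.next=prev(14) | reversed so far: 11 -> 14 -> 15
Step 4: curr=39, set curr.next=prev(11) | reversed so far: 39 -> 11 -> 14 -> 15
Step 5: curr=47, set curr.next=prev(39) | reversed so far: 47 -> 39 -> 11 -> 14 -> 15

47 -> 39 -> 11 -> 14 -> 15 -> None


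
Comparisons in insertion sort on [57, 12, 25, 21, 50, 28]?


Algorithm: insertion sort
Input: [57, 12, 25, 21, 50, 28]
Sorted: [12, 21, 25, 28, 50, 57]

11


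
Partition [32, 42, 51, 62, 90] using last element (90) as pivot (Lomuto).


Pivot: 90
  32 <= 90: advance i (no swap)
  42 <= 90: advance i (no swap)
  51 <= 90: advance i (no swap)
  62 <= 90: advance i (no swap)
Place pivot at 4: [32, 42, 51, 62, 90]

Partitioned: [32, 42, 51, 62, 90]


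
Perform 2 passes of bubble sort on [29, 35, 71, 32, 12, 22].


Initial: [29, 35, 71, 32, 12, 22]
Pass 1: [29, 35, 32, 12, 22, 71] (3 swaps)
Pass 2: [29, 32, 12, 22, 35, 71] (3 swaps)

After 2 passes: [29, 32, 12, 22, 35, 71]


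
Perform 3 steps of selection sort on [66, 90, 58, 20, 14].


Initial: [66, 90, 58, 20, 14]
Step 1: min=14 at 4
  Swap: [14, 90, 58, 20, 66]
Step 2: min=20 at 3
  Swap: [14, 20, 58, 90, 66]
Step 3: min=58 at 2
  Swap: [14, 20, 58, 90, 66]

After 3 steps: [14, 20, 58, 90, 66]


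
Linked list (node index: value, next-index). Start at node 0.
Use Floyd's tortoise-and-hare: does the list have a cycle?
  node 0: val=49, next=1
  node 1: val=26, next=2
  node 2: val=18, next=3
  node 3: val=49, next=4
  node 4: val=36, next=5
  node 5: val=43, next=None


Floyd's tortoise (slow, +1) and hare (fast, +2):
  init: slow=0, fast=0
  step 1: slow=1, fast=2
  step 2: slow=2, fast=4
  step 3: fast 4->5->None, no cycle

Cycle: no


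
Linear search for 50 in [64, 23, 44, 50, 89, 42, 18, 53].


i=0: 64!=50
i=1: 23!=50
i=2: 44!=50
i=3: 50==50 found!

Found at 3, 4 comps


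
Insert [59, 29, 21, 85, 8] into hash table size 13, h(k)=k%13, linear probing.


Insert 59: h=7 -> slot 7
Insert 29: h=3 -> slot 3
Insert 21: h=8 -> slot 8
Insert 85: h=7, 2 probes -> slot 9
Insert 8: h=8, 2 probes -> slot 10

Table: [None, None, None, 29, None, None, None, 59, 21, 85, 8, None, None]


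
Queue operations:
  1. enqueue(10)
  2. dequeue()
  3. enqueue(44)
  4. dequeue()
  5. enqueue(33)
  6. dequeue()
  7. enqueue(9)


enqueue(10) -> [10]
dequeue()->10, []
enqueue(44) -> [44]
dequeue()->44, []
enqueue(33) -> [33]
dequeue()->33, []
enqueue(9) -> [9]

Final queue: [9]


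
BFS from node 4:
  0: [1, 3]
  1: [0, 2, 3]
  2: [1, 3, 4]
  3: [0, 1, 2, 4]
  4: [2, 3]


Visit 4, enqueue [2, 3]
Visit 2, enqueue [1]
Visit 3, enqueue [0]
Visit 1, enqueue []
Visit 0, enqueue []

BFS order: [4, 2, 3, 1, 0]


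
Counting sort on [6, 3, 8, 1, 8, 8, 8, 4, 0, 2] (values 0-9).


Input: [6, 3, 8, 1, 8, 8, 8, 4, 0, 2]
Counts: [1, 1, 1, 1, 1, 0, 1, 0, 4, 0]

Sorted: [0, 1, 2, 3, 4, 6, 8, 8, 8, 8]


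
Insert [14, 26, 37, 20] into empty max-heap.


Insert 14: [14]
Insert 26: [26, 14]
Insert 37: [37, 14, 26]
Insert 20: [37, 20, 26, 14]

Final heap: [37, 20, 26, 14]


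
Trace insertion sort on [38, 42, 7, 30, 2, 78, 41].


Initial: [38, 42, 7, 30, 2, 78, 41]
Insert 42: [38, 42, 7, 30, 2, 78, 41]
Insert 7: [7, 38, 42, 30, 2, 78, 41]
Insert 30: [7, 30, 38, 42, 2, 78, 41]
Insert 2: [2, 7, 30, 38, 42, 78, 41]
Insert 78: [2, 7, 30, 38, 42, 78, 41]
Insert 41: [2, 7, 30, 38, 41, 42, 78]

Sorted: [2, 7, 30, 38, 41, 42, 78]


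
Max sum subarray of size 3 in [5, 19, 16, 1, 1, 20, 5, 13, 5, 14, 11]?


[0:3]: 40
[1:4]: 36
[2:5]: 18
[3:6]: 22
[4:7]: 26
[5:8]: 38
[6:9]: 23
[7:10]: 32
[8:11]: 30

Max: 40 at [0:3]


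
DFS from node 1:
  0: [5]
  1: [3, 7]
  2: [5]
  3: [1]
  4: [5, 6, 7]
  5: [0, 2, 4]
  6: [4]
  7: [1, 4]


Visit 1, push [7, 3]
Visit 3, push []
Visit 7, push [4]
Visit 4, push [6, 5]
Visit 5, push [2, 0]
Visit 0, push []
Visit 2, push []
Visit 6, push []

DFS order: [1, 3, 7, 4, 5, 0, 2, 6]


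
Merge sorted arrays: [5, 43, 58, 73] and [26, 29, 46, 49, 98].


Take 5 from A
Take 26 from B
Take 29 from B
Take 43 from A
Take 46 from B
Take 49 from B
Take 58 from A
Take 73 from A

Merged: [5, 26, 29, 43, 46, 49, 58, 73, 98]


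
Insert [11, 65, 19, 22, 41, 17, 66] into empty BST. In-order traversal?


Insert 11: root
Insert 65: R from 11
Insert 19: R from 11 -> L from 65
Insert 22: R from 11 -> L from 65 -> R from 19
Insert 41: R from 11 -> L from 65 -> R from 19 -> R from 22
Insert 17: R from 11 -> L from 65 -> L from 19
Insert 66: R from 11 -> R from 65

In-order: [11, 17, 19, 22, 41, 65, 66]


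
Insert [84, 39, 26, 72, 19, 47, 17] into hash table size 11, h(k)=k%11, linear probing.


Insert 84: h=7 -> slot 7
Insert 39: h=6 -> slot 6
Insert 26: h=4 -> slot 4
Insert 72: h=6, 2 probes -> slot 8
Insert 19: h=8, 1 probes -> slot 9
Insert 47: h=3 -> slot 3
Insert 17: h=6, 4 probes -> slot 10

Table: [None, None, None, 47, 26, None, 39, 84, 72, 19, 17]


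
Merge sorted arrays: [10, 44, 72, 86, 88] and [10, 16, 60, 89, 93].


Take 10 from A
Take 10 from B
Take 16 from B
Take 44 from A
Take 60 from B
Take 72 from A
Take 86 from A
Take 88 from A

Merged: [10, 10, 16, 44, 60, 72, 86, 88, 89, 93]


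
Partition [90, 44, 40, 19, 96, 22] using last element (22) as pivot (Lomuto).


Pivot: 22
  19 <= 22: swap -> [19, 44, 40, 90, 96, 22]
Place pivot at 1: [19, 22, 40, 90, 96, 44]

Partitioned: [19, 22, 40, 90, 96, 44]


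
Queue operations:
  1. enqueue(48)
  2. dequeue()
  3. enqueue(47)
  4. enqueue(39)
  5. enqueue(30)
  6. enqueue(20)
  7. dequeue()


enqueue(48) -> [48]
dequeue()->48, []
enqueue(47) -> [47]
enqueue(39) -> [47, 39]
enqueue(30) -> [47, 39, 30]
enqueue(20) -> [47, 39, 30, 20]
dequeue()->47, [39, 30, 20]

Final queue: [39, 30, 20]


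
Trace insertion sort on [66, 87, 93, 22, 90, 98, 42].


Initial: [66, 87, 93, 22, 90, 98, 42]
Insert 87: [66, 87, 93, 22, 90, 98, 42]
Insert 93: [66, 87, 93, 22, 90, 98, 42]
Insert 22: [22, 66, 87, 93, 90, 98, 42]
Insert 90: [22, 66, 87, 90, 93, 98, 42]
Insert 98: [22, 66, 87, 90, 93, 98, 42]
Insert 42: [22, 42, 66, 87, 90, 93, 98]

Sorted: [22, 42, 66, 87, 90, 93, 98]


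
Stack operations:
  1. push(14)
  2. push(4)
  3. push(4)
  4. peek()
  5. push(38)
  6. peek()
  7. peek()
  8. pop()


push(14) -> [14]
push(4) -> [14, 4]
push(4) -> [14, 4, 4]
peek()->4
push(38) -> [14, 4, 4, 38]
peek()->38
peek()->38
pop()->38, [14, 4, 4]

Final stack: [14, 4, 4]


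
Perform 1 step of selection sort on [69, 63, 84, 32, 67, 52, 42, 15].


Initial: [69, 63, 84, 32, 67, 52, 42, 15]
Step 1: min=15 at 7
  Swap: [15, 63, 84, 32, 67, 52, 42, 69]

After 1 step: [15, 63, 84, 32, 67, 52, 42, 69]


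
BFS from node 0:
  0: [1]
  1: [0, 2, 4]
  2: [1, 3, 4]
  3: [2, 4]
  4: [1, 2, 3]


Visit 0, enqueue [1]
Visit 1, enqueue [2, 4]
Visit 2, enqueue [3]
Visit 4, enqueue []
Visit 3, enqueue []

BFS order: [0, 1, 2, 4, 3]


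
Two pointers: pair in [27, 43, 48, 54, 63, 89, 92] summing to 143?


lo=0(27)+hi=6(92)=119
lo=1(43)+hi=6(92)=135
lo=2(48)+hi=6(92)=140
lo=3(54)+hi=6(92)=146
lo=3(54)+hi=5(89)=143

Yes: 54+89=143


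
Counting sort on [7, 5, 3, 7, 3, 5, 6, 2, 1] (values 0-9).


Input: [7, 5, 3, 7, 3, 5, 6, 2, 1]
Counts: [0, 1, 1, 2, 0, 2, 1, 2, 0, 0]

Sorted: [1, 2, 3, 3, 5, 5, 6, 7, 7]


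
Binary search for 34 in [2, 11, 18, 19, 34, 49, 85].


Step 1: lo=0, hi=6, mid=3, val=19
Step 2: lo=4, hi=6, mid=5, val=49
Step 3: lo=4, hi=4, mid=4, val=34

Found at index 4


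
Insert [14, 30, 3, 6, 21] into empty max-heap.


Insert 14: [14]
Insert 30: [30, 14]
Insert 3: [30, 14, 3]
Insert 6: [30, 14, 3, 6]
Insert 21: [30, 21, 3, 6, 14]

Final heap: [30, 21, 3, 6, 14]


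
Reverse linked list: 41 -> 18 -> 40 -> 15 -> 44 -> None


Step 1: curr=41, set curr.next=prev(None) | reversed so far: 41
Step 2: curr=18, set curr.next=prev(41) | reversed so far: 18 -> 41
Step 3: curr=40, set curr.next=prev(18) | reversed so far: 40 -> 18 -> 41
Step 4: curr=15, set curr.next=prev(40) | reversed so far: 15 -> 40 -> 18 -> 41
Step 5: curr=44, set curr.next=prev(15) | reversed so far: 44 -> 15 -> 40 -> 18 -> 41

44 -> 15 -> 40 -> 18 -> 41 -> None


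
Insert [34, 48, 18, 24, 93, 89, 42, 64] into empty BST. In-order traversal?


Insert 34: root
Insert 48: R from 34
Insert 18: L from 34
Insert 24: L from 34 -> R from 18
Insert 93: R from 34 -> R from 48
Insert 89: R from 34 -> R from 48 -> L from 93
Insert 42: R from 34 -> L from 48
Insert 64: R from 34 -> R from 48 -> L from 93 -> L from 89

In-order: [18, 24, 34, 42, 48, 64, 89, 93]


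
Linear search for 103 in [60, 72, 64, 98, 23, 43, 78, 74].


i=0: 60!=103
i=1: 72!=103
i=2: 64!=103
i=3: 98!=103
i=4: 23!=103
i=5: 43!=103
i=6: 78!=103
i=7: 74!=103

Not found, 8 comps


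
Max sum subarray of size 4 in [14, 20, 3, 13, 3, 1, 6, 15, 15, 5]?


[0:4]: 50
[1:5]: 39
[2:6]: 20
[3:7]: 23
[4:8]: 25
[5:9]: 37
[6:10]: 41

Max: 50 at [0:4]


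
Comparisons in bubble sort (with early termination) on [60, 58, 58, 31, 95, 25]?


Algorithm: bubble sort (with early termination)
Input: [60, 58, 58, 31, 95, 25]
Sorted: [25, 31, 58, 58, 60, 95]

15


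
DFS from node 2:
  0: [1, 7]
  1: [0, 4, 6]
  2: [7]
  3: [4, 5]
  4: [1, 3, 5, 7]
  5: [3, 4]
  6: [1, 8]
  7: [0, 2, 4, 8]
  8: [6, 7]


Visit 2, push [7]
Visit 7, push [8, 4, 0]
Visit 0, push [1]
Visit 1, push [6, 4]
Visit 4, push [5, 3]
Visit 3, push [5]
Visit 5, push []
Visit 6, push [8]
Visit 8, push []

DFS order: [2, 7, 0, 1, 4, 3, 5, 6, 8]


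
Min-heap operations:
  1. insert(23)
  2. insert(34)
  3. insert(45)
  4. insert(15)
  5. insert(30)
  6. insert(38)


insert(23) -> [23]
insert(34) -> [23, 34]
insert(45) -> [23, 34, 45]
insert(15) -> [15, 23, 45, 34]
insert(30) -> [15, 23, 45, 34, 30]
insert(38) -> [15, 23, 38, 34, 30, 45]

Final heap: [15, 23, 38, 34, 30, 45]


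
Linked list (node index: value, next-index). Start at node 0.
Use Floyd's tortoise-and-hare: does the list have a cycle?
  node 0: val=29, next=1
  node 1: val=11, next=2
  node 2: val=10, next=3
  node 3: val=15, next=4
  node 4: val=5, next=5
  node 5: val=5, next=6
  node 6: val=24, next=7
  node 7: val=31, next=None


Floyd's tortoise (slow, +1) and hare (fast, +2):
  init: slow=0, fast=0
  step 1: slow=1, fast=2
  step 2: slow=2, fast=4
  step 3: slow=3, fast=6
  step 4: fast 6->7->None, no cycle

Cycle: no


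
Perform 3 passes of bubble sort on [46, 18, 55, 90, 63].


Initial: [46, 18, 55, 90, 63]
Pass 1: [18, 46, 55, 63, 90] (2 swaps)
Pass 2: [18, 46, 55, 63, 90] (0 swaps)
Pass 3: [18, 46, 55, 63, 90] (0 swaps)

After 3 passes: [18, 46, 55, 63, 90]


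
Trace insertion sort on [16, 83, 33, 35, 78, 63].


Initial: [16, 83, 33, 35, 78, 63]
Insert 83: [16, 83, 33, 35, 78, 63]
Insert 33: [16, 33, 83, 35, 78, 63]
Insert 35: [16, 33, 35, 83, 78, 63]
Insert 78: [16, 33, 35, 78, 83, 63]
Insert 63: [16, 33, 35, 63, 78, 83]

Sorted: [16, 33, 35, 63, 78, 83]


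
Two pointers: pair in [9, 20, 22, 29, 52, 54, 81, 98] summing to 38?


lo=0(9)+hi=7(98)=107
lo=0(9)+hi=6(81)=90
lo=0(9)+hi=5(54)=63
lo=0(9)+hi=4(52)=61
lo=0(9)+hi=3(29)=38

Yes: 9+29=38


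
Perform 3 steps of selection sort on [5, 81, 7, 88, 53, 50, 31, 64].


Initial: [5, 81, 7, 88, 53, 50, 31, 64]
Step 1: min=5 at 0
  Swap: [5, 81, 7, 88, 53, 50, 31, 64]
Step 2: min=7 at 2
  Swap: [5, 7, 81, 88, 53, 50, 31, 64]
Step 3: min=31 at 6
  Swap: [5, 7, 31, 88, 53, 50, 81, 64]

After 3 steps: [5, 7, 31, 88, 53, 50, 81, 64]


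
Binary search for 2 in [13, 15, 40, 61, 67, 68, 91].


Step 1: lo=0, hi=6, mid=3, val=61
Step 2: lo=0, hi=2, mid=1, val=15
Step 3: lo=0, hi=0, mid=0, val=13

Not found


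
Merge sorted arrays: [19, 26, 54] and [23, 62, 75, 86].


Take 19 from A
Take 23 from B
Take 26 from A
Take 54 from A

Merged: [19, 23, 26, 54, 62, 75, 86]


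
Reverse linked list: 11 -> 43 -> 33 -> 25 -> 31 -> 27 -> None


Step 1: curr=11, set curr.next=prev(None) | reversed so far: 11
Step 2: curr=43, set curr.next=prev(11) | reversed so far: 43 -> 11
Step 3: curr=33, set curr.next=prev(43) | reversed so far: 33 -> 43 -> 11
Step 4: curr=25, set curr.next=prev(33) | reversed so far: 25 -> 33 -> 43 -> 11
Step 5: curr=31, set curr.next=prev(25) | reversed so far: 31 -> 25 -> 33 -> 43 -> 11
Step 6: curr=27, set curr.next=prev(31) | reversed so far: 27 -> 31 -> 25 -> 33 -> 43 -> 11

27 -> 31 -> 25 -> 33 -> 43 -> 11 -> None


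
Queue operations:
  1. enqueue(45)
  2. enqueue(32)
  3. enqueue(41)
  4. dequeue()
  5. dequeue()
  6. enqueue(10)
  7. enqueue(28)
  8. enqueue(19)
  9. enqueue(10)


enqueue(45) -> [45]
enqueue(32) -> [45, 32]
enqueue(41) -> [45, 32, 41]
dequeue()->45, [32, 41]
dequeue()->32, [41]
enqueue(10) -> [41, 10]
enqueue(28) -> [41, 10, 28]
enqueue(19) -> [41, 10, 28, 19]
enqueue(10) -> [41, 10, 28, 19, 10]

Final queue: [41, 10, 28, 19, 10]


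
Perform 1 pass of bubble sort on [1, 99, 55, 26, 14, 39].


Initial: [1, 99, 55, 26, 14, 39]
Pass 1: [1, 55, 26, 14, 39, 99] (4 swaps)

After 1 pass: [1, 55, 26, 14, 39, 99]


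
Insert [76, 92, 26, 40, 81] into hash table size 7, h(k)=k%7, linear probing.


Insert 76: h=6 -> slot 6
Insert 92: h=1 -> slot 1
Insert 26: h=5 -> slot 5
Insert 40: h=5, 2 probes -> slot 0
Insert 81: h=4 -> slot 4

Table: [40, 92, None, None, 81, 26, 76]


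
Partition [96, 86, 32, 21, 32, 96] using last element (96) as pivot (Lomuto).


Pivot: 96
  96 <= 96: advance i (no swap)
  86 <= 96: advance i (no swap)
  32 <= 96: advance i (no swap)
  21 <= 96: advance i (no swap)
  32 <= 96: advance i (no swap)
Place pivot at 5: [96, 86, 32, 21, 32, 96]

Partitioned: [96, 86, 32, 21, 32, 96]


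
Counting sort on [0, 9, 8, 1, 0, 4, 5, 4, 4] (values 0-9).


Input: [0, 9, 8, 1, 0, 4, 5, 4, 4]
Counts: [2, 1, 0, 0, 3, 1, 0, 0, 1, 1]

Sorted: [0, 0, 1, 4, 4, 4, 5, 8, 9]


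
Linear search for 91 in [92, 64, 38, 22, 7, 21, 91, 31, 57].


i=0: 92!=91
i=1: 64!=91
i=2: 38!=91
i=3: 22!=91
i=4: 7!=91
i=5: 21!=91
i=6: 91==91 found!

Found at 6, 7 comps


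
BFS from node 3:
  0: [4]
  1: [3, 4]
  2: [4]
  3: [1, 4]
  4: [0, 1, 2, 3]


Visit 3, enqueue [1, 4]
Visit 1, enqueue []
Visit 4, enqueue [0, 2]
Visit 0, enqueue []
Visit 2, enqueue []

BFS order: [3, 1, 4, 0, 2]


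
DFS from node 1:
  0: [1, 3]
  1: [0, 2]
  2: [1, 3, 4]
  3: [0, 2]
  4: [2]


Visit 1, push [2, 0]
Visit 0, push [3]
Visit 3, push [2]
Visit 2, push [4]
Visit 4, push []

DFS order: [1, 0, 3, 2, 4]


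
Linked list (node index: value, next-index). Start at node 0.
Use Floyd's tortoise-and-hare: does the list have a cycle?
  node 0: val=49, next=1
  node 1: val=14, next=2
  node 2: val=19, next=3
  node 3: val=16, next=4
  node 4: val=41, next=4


Floyd's tortoise (slow, +1) and hare (fast, +2):
  init: slow=0, fast=0
  step 1: slow=1, fast=2
  step 2: slow=2, fast=4
  step 3: slow=3, fast=4
  step 4: slow=4, fast=4
  slow == fast at node 4: cycle detected

Cycle: yes


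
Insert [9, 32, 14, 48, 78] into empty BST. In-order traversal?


Insert 9: root
Insert 32: R from 9
Insert 14: R from 9 -> L from 32
Insert 48: R from 9 -> R from 32
Insert 78: R from 9 -> R from 32 -> R from 48

In-order: [9, 14, 32, 48, 78]


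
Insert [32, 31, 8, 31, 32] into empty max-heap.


Insert 32: [32]
Insert 31: [32, 31]
Insert 8: [32, 31, 8]
Insert 31: [32, 31, 8, 31]
Insert 32: [32, 32, 8, 31, 31]

Final heap: [32, 32, 8, 31, 31]


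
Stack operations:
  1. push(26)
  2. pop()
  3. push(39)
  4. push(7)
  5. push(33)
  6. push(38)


push(26) -> [26]
pop()->26, []
push(39) -> [39]
push(7) -> [39, 7]
push(33) -> [39, 7, 33]
push(38) -> [39, 7, 33, 38]

Final stack: [39, 7, 33, 38]


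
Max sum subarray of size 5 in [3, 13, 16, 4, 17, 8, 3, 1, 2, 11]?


[0:5]: 53
[1:6]: 58
[2:7]: 48
[3:8]: 33
[4:9]: 31
[5:10]: 25

Max: 58 at [1:6]


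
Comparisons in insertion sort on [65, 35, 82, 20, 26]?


Algorithm: insertion sort
Input: [65, 35, 82, 20, 26]
Sorted: [20, 26, 35, 65, 82]

9


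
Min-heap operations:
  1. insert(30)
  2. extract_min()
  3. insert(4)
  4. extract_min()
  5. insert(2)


insert(30) -> [30]
extract_min()->30, []
insert(4) -> [4]
extract_min()->4, []
insert(2) -> [2]

Final heap: [2]


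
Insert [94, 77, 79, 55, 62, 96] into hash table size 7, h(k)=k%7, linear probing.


Insert 94: h=3 -> slot 3
Insert 77: h=0 -> slot 0
Insert 79: h=2 -> slot 2
Insert 55: h=6 -> slot 6
Insert 62: h=6, 2 probes -> slot 1
Insert 96: h=5 -> slot 5

Table: [77, 62, 79, 94, None, 96, 55]


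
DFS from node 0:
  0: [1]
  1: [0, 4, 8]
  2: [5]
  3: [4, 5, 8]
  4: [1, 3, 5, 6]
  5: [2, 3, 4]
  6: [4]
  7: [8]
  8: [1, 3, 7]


Visit 0, push [1]
Visit 1, push [8, 4]
Visit 4, push [6, 5, 3]
Visit 3, push [8, 5]
Visit 5, push [2]
Visit 2, push []
Visit 8, push [7]
Visit 7, push []
Visit 6, push []

DFS order: [0, 1, 4, 3, 5, 2, 8, 7, 6]


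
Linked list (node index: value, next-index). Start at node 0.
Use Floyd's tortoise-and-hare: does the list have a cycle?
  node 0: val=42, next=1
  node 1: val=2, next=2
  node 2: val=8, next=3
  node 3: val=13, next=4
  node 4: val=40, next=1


Floyd's tortoise (slow, +1) and hare (fast, +2):
  init: slow=0, fast=0
  step 1: slow=1, fast=2
  step 2: slow=2, fast=4
  step 3: slow=3, fast=2
  step 4: slow=4, fast=4
  slow == fast at node 4: cycle detected

Cycle: yes


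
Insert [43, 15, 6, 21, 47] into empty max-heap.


Insert 43: [43]
Insert 15: [43, 15]
Insert 6: [43, 15, 6]
Insert 21: [43, 21, 6, 15]
Insert 47: [47, 43, 6, 15, 21]

Final heap: [47, 43, 6, 15, 21]


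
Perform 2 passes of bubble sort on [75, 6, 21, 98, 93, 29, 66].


Initial: [75, 6, 21, 98, 93, 29, 66]
Pass 1: [6, 21, 75, 93, 29, 66, 98] (5 swaps)
Pass 2: [6, 21, 75, 29, 66, 93, 98] (2 swaps)

After 2 passes: [6, 21, 75, 29, 66, 93, 98]


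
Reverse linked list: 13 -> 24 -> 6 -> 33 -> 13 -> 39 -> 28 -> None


Step 1: curr=13, set curr.next=prev(None) | reversed so far: 13
Step 2: curr=24, set curr.next=prev(13) | reversed so far: 24 -> 13
Step 3: curr=6, set curr.next=prev(24) | reversed so far: 6 -> 24 -> 13
Step 4: curr=33, set curr.next=prev(6) | reversed so far: 33 -> 6 -> 24 -> 13
Step 5: curr=13, set curr.next=prev(33) | reversed so far: 13 -> 33 -> 6 -> 24 -> 13
Step 6: curr=39, set curr.next=prev(13) | reversed so far: 39 -> 13 -> 33 -> 6 -> 24 -> 13
Step 7: curr=28, set curr.next=prev(39) | reversed so far: 28 -> 39 -> 13 -> 33 -> 6 -> 24 -> 13

28 -> 39 -> 13 -> 33 -> 6 -> 24 -> 13 -> None


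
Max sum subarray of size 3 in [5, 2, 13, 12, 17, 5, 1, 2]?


[0:3]: 20
[1:4]: 27
[2:5]: 42
[3:6]: 34
[4:7]: 23
[5:8]: 8

Max: 42 at [2:5]


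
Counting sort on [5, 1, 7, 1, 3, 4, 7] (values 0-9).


Input: [5, 1, 7, 1, 3, 4, 7]
Counts: [0, 2, 0, 1, 1, 1, 0, 2, 0, 0]

Sorted: [1, 1, 3, 4, 5, 7, 7]


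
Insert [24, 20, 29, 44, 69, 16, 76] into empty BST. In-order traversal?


Insert 24: root
Insert 20: L from 24
Insert 29: R from 24
Insert 44: R from 24 -> R from 29
Insert 69: R from 24 -> R from 29 -> R from 44
Insert 16: L from 24 -> L from 20
Insert 76: R from 24 -> R from 29 -> R from 44 -> R from 69

In-order: [16, 20, 24, 29, 44, 69, 76]


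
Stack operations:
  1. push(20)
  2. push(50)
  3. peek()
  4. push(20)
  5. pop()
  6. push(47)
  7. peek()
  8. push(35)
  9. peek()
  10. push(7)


push(20) -> [20]
push(50) -> [20, 50]
peek()->50
push(20) -> [20, 50, 20]
pop()->20, [20, 50]
push(47) -> [20, 50, 47]
peek()->47
push(35) -> [20, 50, 47, 35]
peek()->35
push(7) -> [20, 50, 47, 35, 7]

Final stack: [20, 50, 47, 35, 7]


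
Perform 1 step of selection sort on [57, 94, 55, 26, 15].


Initial: [57, 94, 55, 26, 15]
Step 1: min=15 at 4
  Swap: [15, 94, 55, 26, 57]

After 1 step: [15, 94, 55, 26, 57]


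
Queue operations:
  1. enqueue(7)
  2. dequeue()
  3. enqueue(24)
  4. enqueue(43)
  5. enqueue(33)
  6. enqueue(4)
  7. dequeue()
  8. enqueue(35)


enqueue(7) -> [7]
dequeue()->7, []
enqueue(24) -> [24]
enqueue(43) -> [24, 43]
enqueue(33) -> [24, 43, 33]
enqueue(4) -> [24, 43, 33, 4]
dequeue()->24, [43, 33, 4]
enqueue(35) -> [43, 33, 4, 35]

Final queue: [43, 33, 4, 35]


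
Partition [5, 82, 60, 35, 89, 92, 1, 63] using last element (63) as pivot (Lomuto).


Pivot: 63
  5 <= 63: advance i (no swap)
  60 <= 63: swap -> [5, 60, 82, 35, 89, 92, 1, 63]
  35 <= 63: swap -> [5, 60, 35, 82, 89, 92, 1, 63]
  1 <= 63: swap -> [5, 60, 35, 1, 89, 92, 82, 63]
Place pivot at 4: [5, 60, 35, 1, 63, 92, 82, 89]

Partitioned: [5, 60, 35, 1, 63, 92, 82, 89]


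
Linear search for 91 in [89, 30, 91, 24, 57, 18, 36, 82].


i=0: 89!=91
i=1: 30!=91
i=2: 91==91 found!

Found at 2, 3 comps


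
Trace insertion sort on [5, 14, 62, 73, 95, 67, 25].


Initial: [5, 14, 62, 73, 95, 67, 25]
Insert 14: [5, 14, 62, 73, 95, 67, 25]
Insert 62: [5, 14, 62, 73, 95, 67, 25]
Insert 73: [5, 14, 62, 73, 95, 67, 25]
Insert 95: [5, 14, 62, 73, 95, 67, 25]
Insert 67: [5, 14, 62, 67, 73, 95, 25]
Insert 25: [5, 14, 25, 62, 67, 73, 95]

Sorted: [5, 14, 25, 62, 67, 73, 95]


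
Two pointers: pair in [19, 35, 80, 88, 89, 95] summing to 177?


lo=0(19)+hi=5(95)=114
lo=1(35)+hi=5(95)=130
lo=2(80)+hi=5(95)=175
lo=3(88)+hi=5(95)=183
lo=3(88)+hi=4(89)=177

Yes: 88+89=177


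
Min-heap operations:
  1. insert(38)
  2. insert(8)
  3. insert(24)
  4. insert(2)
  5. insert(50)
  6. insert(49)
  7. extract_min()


insert(38) -> [38]
insert(8) -> [8, 38]
insert(24) -> [8, 38, 24]
insert(2) -> [2, 8, 24, 38]
insert(50) -> [2, 8, 24, 38, 50]
insert(49) -> [2, 8, 24, 38, 50, 49]
extract_min()->2, [8, 38, 24, 49, 50]

Final heap: [8, 38, 24, 49, 50]


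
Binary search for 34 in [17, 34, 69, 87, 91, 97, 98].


Step 1: lo=0, hi=6, mid=3, val=87
Step 2: lo=0, hi=2, mid=1, val=34

Found at index 1


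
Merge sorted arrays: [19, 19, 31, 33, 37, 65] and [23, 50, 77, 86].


Take 19 from A
Take 19 from A
Take 23 from B
Take 31 from A
Take 33 from A
Take 37 from A
Take 50 from B
Take 65 from A

Merged: [19, 19, 23, 31, 33, 37, 50, 65, 77, 86]


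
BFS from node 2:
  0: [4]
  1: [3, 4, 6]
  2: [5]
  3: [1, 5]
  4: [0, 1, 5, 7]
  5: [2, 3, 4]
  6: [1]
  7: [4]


Visit 2, enqueue [5]
Visit 5, enqueue [3, 4]
Visit 3, enqueue [1]
Visit 4, enqueue [0, 7]
Visit 1, enqueue [6]
Visit 0, enqueue []
Visit 7, enqueue []
Visit 6, enqueue []

BFS order: [2, 5, 3, 4, 1, 0, 7, 6]


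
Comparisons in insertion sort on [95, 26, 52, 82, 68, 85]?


Algorithm: insertion sort
Input: [95, 26, 52, 82, 68, 85]
Sorted: [26, 52, 68, 82, 85, 95]

10


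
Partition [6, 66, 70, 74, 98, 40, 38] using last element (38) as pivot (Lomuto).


Pivot: 38
  6 <= 38: advance i (no swap)
Place pivot at 1: [6, 38, 70, 74, 98, 40, 66]

Partitioned: [6, 38, 70, 74, 98, 40, 66]


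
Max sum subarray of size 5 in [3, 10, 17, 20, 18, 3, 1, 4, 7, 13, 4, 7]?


[0:5]: 68
[1:6]: 68
[2:7]: 59
[3:8]: 46
[4:9]: 33
[5:10]: 28
[6:11]: 29
[7:12]: 35

Max: 68 at [0:5]


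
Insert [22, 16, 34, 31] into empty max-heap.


Insert 22: [22]
Insert 16: [22, 16]
Insert 34: [34, 16, 22]
Insert 31: [34, 31, 22, 16]

Final heap: [34, 31, 22, 16]


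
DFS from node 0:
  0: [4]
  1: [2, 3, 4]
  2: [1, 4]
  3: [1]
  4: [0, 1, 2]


Visit 0, push [4]
Visit 4, push [2, 1]
Visit 1, push [3, 2]
Visit 2, push []
Visit 3, push []

DFS order: [0, 4, 1, 2, 3]


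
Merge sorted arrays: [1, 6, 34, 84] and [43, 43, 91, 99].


Take 1 from A
Take 6 from A
Take 34 from A
Take 43 from B
Take 43 from B
Take 84 from A

Merged: [1, 6, 34, 43, 43, 84, 91, 99]


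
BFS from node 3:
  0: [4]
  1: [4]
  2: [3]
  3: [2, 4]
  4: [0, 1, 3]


Visit 3, enqueue [2, 4]
Visit 2, enqueue []
Visit 4, enqueue [0, 1]
Visit 0, enqueue []
Visit 1, enqueue []

BFS order: [3, 2, 4, 0, 1]


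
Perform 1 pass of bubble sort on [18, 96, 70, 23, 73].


Initial: [18, 96, 70, 23, 73]
Pass 1: [18, 70, 23, 73, 96] (3 swaps)

After 1 pass: [18, 70, 23, 73, 96]


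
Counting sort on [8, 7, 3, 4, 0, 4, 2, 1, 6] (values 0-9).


Input: [8, 7, 3, 4, 0, 4, 2, 1, 6]
Counts: [1, 1, 1, 1, 2, 0, 1, 1, 1, 0]

Sorted: [0, 1, 2, 3, 4, 4, 6, 7, 8]


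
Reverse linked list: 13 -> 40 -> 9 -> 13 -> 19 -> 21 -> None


Step 1: curr=13, set curr.next=prev(None) | reversed so far: 13
Step 2: curr=40, set curr.next=prev(13) | reversed so far: 40 -> 13
Step 3: curr=9, set curr.next=prev(40) | reversed so far: 9 -> 40 -> 13
Step 4: curr=13, set curr.next=prev(9) | reversed so far: 13 -> 9 -> 40 -> 13
Step 5: curr=19, set curr.next=prev(13) | reversed so far: 19 -> 13 -> 9 -> 40 -> 13
Step 6: curr=21, set curr.next=prev(19) | reversed so far: 21 -> 19 -> 13 -> 9 -> 40 -> 13

21 -> 19 -> 13 -> 9 -> 40 -> 13 -> None


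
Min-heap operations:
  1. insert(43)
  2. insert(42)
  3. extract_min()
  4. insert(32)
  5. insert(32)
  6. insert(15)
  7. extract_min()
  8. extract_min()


insert(43) -> [43]
insert(42) -> [42, 43]
extract_min()->42, [43]
insert(32) -> [32, 43]
insert(32) -> [32, 43, 32]
insert(15) -> [15, 32, 32, 43]
extract_min()->15, [32, 32, 43]
extract_min()->32, [32, 43]

Final heap: [32, 43]


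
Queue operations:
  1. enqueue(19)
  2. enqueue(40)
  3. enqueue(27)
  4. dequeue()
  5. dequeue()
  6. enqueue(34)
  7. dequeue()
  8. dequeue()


enqueue(19) -> [19]
enqueue(40) -> [19, 40]
enqueue(27) -> [19, 40, 27]
dequeue()->19, [40, 27]
dequeue()->40, [27]
enqueue(34) -> [27, 34]
dequeue()->27, [34]
dequeue()->34, []

Final queue: []


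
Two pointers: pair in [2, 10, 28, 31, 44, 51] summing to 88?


lo=0(2)+hi=5(51)=53
lo=1(10)+hi=5(51)=61
lo=2(28)+hi=5(51)=79
lo=3(31)+hi=5(51)=82
lo=4(44)+hi=5(51)=95

No pair found


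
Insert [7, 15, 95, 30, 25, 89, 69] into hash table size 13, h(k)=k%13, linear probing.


Insert 7: h=7 -> slot 7
Insert 15: h=2 -> slot 2
Insert 95: h=4 -> slot 4
Insert 30: h=4, 1 probes -> slot 5
Insert 25: h=12 -> slot 12
Insert 89: h=11 -> slot 11
Insert 69: h=4, 2 probes -> slot 6

Table: [None, None, 15, None, 95, 30, 69, 7, None, None, None, 89, 25]


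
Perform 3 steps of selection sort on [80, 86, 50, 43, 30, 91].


Initial: [80, 86, 50, 43, 30, 91]
Step 1: min=30 at 4
  Swap: [30, 86, 50, 43, 80, 91]
Step 2: min=43 at 3
  Swap: [30, 43, 50, 86, 80, 91]
Step 3: min=50 at 2
  Swap: [30, 43, 50, 86, 80, 91]

After 3 steps: [30, 43, 50, 86, 80, 91]
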